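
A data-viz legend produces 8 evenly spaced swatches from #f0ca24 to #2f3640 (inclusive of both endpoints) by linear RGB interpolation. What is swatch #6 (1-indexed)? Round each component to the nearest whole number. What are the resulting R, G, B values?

(102, 96, 56)

With 8 swatches and endpoints inclusive, swatch 6 sits at t = (6 − 1)/(8 − 1) = 5/7 ≈ 0.7143.
#f0ca24 → (240, 202, 36); #2f3640 → (47, 54, 64).
R = 240 + 0.7143 × (47 − 240) = 102.14 → 102
G = 202 + 0.7143 × (54 − 202) = 96.284 → 96
B = 36 + 0.7143 × (64 − 36) = 56 → 56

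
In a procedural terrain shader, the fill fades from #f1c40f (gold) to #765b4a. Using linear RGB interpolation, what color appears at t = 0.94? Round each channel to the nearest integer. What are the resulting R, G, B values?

(125, 97, 70)

#f1c40f → (241, 196, 15); #765b4a → (118, 91, 74).
R = 241 + 0.94 × (118 − 241) = 241 + 0.94 × -123 = 125.38 → 125
G = 196 + 0.94 × (91 − 196) = 196 + 0.94 × -105 = 97.3 → 97
B = 15 + 0.94 × (74 − 15) = 15 + 0.94 × 59 = 70.46 → 70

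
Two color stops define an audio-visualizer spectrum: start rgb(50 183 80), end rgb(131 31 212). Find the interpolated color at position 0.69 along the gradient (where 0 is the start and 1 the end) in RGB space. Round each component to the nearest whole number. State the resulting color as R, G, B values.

(106, 78, 171)

R = 50 + 0.69 × (131 − 50) = 50 + 0.69 × 81 = 105.89 → 106
G = 183 + 0.69 × (31 − 183) = 183 + 0.69 × -152 = 78.12 → 78
B = 80 + 0.69 × (212 − 80) = 80 + 0.69 × 132 = 171.08 → 171
So the blended color is (106, 78, 171), about #6a4eab.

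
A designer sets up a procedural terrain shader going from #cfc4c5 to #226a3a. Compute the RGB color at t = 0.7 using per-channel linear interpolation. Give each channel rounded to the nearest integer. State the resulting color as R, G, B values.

#cfc4c5 → (207, 196, 197); #226a3a → (34, 106, 58).
R = 207 + 0.7 × (34 − 207) = 207 + 0.7 × -173 = 85.9 → 86
G = 196 + 0.7 × (106 − 196) = 196 + 0.7 × -90 = 133 → 133
B = 197 + 0.7 × (58 − 197) = 197 + 0.7 × -139 = 99.7 → 100

(86, 133, 100)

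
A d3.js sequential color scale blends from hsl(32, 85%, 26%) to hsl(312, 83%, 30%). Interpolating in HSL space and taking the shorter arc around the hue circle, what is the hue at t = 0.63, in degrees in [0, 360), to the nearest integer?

342

Hue: 312 − 32 = 280°, but |280| > 180 so the shorter arc goes the other way: Δh = 280 − 360 = -80°.
H = 32 + 0.63 × (-80) = -18.4 → -18 → -18 mod 360 = 342°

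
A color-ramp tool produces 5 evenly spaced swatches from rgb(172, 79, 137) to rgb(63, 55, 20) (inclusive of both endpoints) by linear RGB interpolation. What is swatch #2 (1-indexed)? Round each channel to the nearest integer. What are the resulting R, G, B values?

With 5 swatches and endpoints inclusive, swatch 2 sits at t = (2 − 1)/(5 − 1) = 1/4 ≈ 0.25.
R = 172 + 0.25 × (63 − 172) = 144.75 → 145
G = 79 + 0.25 × (55 − 79) = 73 → 73
B = 137 + 0.25 × (20 − 137) = 107.75 → 108

(145, 73, 108)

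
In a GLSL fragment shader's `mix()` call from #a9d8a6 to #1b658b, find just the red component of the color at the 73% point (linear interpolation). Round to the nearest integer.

R₁ = 169 (from #a9d8a6), R₂ = 27 (from #1b658b).
R = 169 + 0.73 × (27 − 169) = 65.34 → 65

65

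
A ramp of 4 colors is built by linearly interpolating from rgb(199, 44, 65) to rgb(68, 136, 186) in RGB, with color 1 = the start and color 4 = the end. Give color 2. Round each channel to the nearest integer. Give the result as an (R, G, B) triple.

With 4 swatches and endpoints inclusive, swatch 2 sits at t = (2 − 1)/(4 − 1) = 1/3 ≈ 0.3333.
R = 199 + 0.3333 × (68 − 199) = 155.338 → 155
G = 44 + 0.3333 × (136 − 44) = 74.664 → 75
B = 65 + 0.3333 × (186 − 65) = 105.329 → 105

(155, 75, 105)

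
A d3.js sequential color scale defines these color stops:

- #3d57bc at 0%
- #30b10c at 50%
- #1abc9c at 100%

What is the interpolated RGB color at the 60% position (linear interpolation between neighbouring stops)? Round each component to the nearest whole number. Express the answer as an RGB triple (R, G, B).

(44, 179, 41)

60% lies between the 50% and 100% stops, so the local fraction is t = (60 − 50)/(100 − 50) = 10/50 ≈ 0.2.
#30b10c → (48, 177, 12); #1abc9c → (26, 188, 156).
R = 48 + 0.2 × (26 − 48) = 43.6 → 44
G = 177 + 0.2 × (188 − 177) = 179.2 → 179
B = 12 + 0.2 × (156 − 12) = 40.8 → 41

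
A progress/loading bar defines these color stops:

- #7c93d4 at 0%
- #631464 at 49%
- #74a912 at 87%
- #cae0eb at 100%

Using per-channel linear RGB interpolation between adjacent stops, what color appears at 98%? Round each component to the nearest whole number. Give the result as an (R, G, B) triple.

98% lies between the 87% and 100% stops, so the local fraction is t = (98 − 87)/(100 − 87) = 11/13 ≈ 0.8462.
#74a912 → (116, 169, 18); #cae0eb → (202, 224, 235).
R = 116 + 0.8462 × (202 − 116) = 188.773 → 189
G = 169 + 0.8462 × (224 − 169) = 215.541 → 216
B = 18 + 0.8462 × (235 − 18) = 201.625 → 202

(189, 216, 202)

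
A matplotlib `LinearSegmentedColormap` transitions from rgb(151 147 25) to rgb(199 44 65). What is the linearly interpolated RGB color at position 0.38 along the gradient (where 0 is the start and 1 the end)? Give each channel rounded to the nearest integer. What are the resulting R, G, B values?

(169, 108, 40)

R = 151 + 0.38 × (199 − 151) = 151 + 0.38 × 48 = 169.24 → 169
G = 147 + 0.38 × (44 − 147) = 147 + 0.38 × -103 = 107.86 → 108
B = 25 + 0.38 × (65 − 25) = 25 + 0.38 × 40 = 40.2 → 40
So the blended color is (169, 108, 40), about #a96c28.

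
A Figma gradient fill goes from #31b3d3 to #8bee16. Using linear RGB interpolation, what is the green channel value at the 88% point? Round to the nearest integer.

231

G₁ = 179 (from #31b3d3), G₂ = 238 (from #8bee16).
G = 179 + 0.88 × (238 − 179) = 230.92 → 231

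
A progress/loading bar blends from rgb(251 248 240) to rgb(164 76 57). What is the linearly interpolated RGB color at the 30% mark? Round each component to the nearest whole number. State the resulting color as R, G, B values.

30% corresponds to t = 0.3.
R = 251 + 0.3 × (164 − 251) = 251 + 0.3 × -87 = 224.9 → 225
G = 248 + 0.3 × (76 − 248) = 248 + 0.3 × -172 = 196.4 → 196
B = 240 + 0.3 × (57 − 240) = 240 + 0.3 × -183 = 185.1 → 185

(225, 196, 185)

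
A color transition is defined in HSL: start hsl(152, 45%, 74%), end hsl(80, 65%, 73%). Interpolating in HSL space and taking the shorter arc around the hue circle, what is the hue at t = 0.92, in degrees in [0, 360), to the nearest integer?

86

Hue arc: Δh = 80 − 152 = -72° (|Δh| ≤ 180, already the shorter path).
H = 152 + 0.92 × (-72) = 85.76 → 86°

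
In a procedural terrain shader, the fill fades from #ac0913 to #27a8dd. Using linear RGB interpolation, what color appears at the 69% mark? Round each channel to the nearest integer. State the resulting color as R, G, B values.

(80, 119, 158)

#ac0913 → (172, 9, 19); #27a8dd → (39, 168, 221).
69% corresponds to t = 0.69.
R = 172 + 0.69 × (39 − 172) = 172 + 0.69 × -133 = 80.23 → 80
G = 9 + 0.69 × (168 − 9) = 9 + 0.69 × 159 = 118.71 → 119
B = 19 + 0.69 × (221 − 19) = 19 + 0.69 × 202 = 158.38 → 158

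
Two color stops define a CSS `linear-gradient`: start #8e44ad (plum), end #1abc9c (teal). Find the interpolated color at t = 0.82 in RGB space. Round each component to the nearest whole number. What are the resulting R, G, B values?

#8e44ad → (142, 68, 173); #1abc9c → (26, 188, 156).
R = 142 + 0.82 × (26 − 142) = 142 + 0.82 × -116 = 46.88 → 47
G = 68 + 0.82 × (188 − 68) = 68 + 0.82 × 120 = 166.4 → 166
B = 173 + 0.82 × (156 − 173) = 173 + 0.82 × -17 = 159.06 → 159

(47, 166, 159)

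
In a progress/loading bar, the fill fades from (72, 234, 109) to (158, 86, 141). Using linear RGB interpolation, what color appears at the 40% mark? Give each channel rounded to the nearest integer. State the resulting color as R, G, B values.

40% corresponds to t = 0.4.
R = 72 + 0.4 × (158 − 72) = 72 + 0.4 × 86 = 106.4 → 106
G = 234 + 0.4 × (86 − 234) = 234 + 0.4 × -148 = 174.8 → 175
B = 109 + 0.4 × (141 − 109) = 109 + 0.4 × 32 = 121.8 → 122

(106, 175, 122)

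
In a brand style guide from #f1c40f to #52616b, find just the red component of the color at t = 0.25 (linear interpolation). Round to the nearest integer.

R₁ = 241 (from #f1c40f), R₂ = 82 (from #52616b).
R = 241 + 0.25 × (82 − 241) = 201.25 → 201

201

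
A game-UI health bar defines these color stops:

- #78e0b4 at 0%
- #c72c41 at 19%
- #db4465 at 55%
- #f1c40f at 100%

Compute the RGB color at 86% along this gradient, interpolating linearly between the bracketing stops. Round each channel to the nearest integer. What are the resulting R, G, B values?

86% lies between the 55% and 100% stops, so the local fraction is t = (86 − 55)/(100 − 55) = 31/45 ≈ 0.6889.
#db4465 → (219, 68, 101); #f1c40f → (241, 196, 15).
R = 219 + 0.6889 × (241 − 219) = 234.156 → 234
G = 68 + 0.6889 × (196 − 68) = 156.179 → 156
B = 101 + 0.6889 × (15 − 101) = 41.755 → 42

(234, 156, 42)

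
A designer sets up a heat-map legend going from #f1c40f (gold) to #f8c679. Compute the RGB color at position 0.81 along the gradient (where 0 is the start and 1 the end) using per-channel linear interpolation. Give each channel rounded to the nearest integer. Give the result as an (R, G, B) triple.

(247, 198, 101)

#f1c40f → (241, 196, 15); #f8c679 → (248, 198, 121).
R = 241 + 0.81 × (248 − 241) = 241 + 0.81 × 7 = 246.67 → 247
G = 196 + 0.81 × (198 − 196) = 196 + 0.81 × 2 = 197.62 → 198
B = 15 + 0.81 × (121 − 15) = 15 + 0.81 × 106 = 100.86 → 101
So the blended color is (247, 198, 101), about #f7c665.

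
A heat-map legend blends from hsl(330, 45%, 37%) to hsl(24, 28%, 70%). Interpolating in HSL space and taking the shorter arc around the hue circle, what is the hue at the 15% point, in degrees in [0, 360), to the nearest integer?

Hue: 24 − 330 = -306°, but |-306| > 180 so the shorter arc goes the other way: Δh = -306 + 360 = 54°.
H = 330 + 0.15 × (54) = 338.1 → 338°

338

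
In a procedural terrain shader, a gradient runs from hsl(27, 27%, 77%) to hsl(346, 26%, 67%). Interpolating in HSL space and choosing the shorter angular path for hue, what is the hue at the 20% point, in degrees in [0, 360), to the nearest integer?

19

Hue: 346 − 27 = 319°, but |319| > 180 so the shorter arc goes the other way: Δh = 319 − 360 = -41°.
H = 27 + 0.2 × (-41) = 18.8 → 19°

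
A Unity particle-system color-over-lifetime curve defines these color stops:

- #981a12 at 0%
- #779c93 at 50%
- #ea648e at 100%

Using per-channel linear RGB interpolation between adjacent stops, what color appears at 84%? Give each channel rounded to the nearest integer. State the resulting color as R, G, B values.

84% lies between the 50% and 100% stops, so the local fraction is t = (84 − 50)/(100 − 50) = 34/50 ≈ 0.68.
#779c93 → (119, 156, 147); #ea648e → (234, 100, 142).
R = 119 + 0.68 × (234 − 119) = 197.2 → 197
G = 156 + 0.68 × (100 − 156) = 117.92 → 118
B = 147 + 0.68 × (142 − 147) = 143.6 → 144

(197, 118, 144)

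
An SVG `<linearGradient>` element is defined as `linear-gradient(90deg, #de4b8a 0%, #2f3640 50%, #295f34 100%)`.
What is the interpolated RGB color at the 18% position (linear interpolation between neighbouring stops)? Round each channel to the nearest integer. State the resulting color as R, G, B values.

(159, 67, 111)

18% lies between the 0% and 50% stops, so the local fraction is t = (18 − 0)/(50 − 0) = 18/50 ≈ 0.36.
#de4b8a → (222, 75, 138); #2f3640 → (47, 54, 64).
R = 222 + 0.36 × (47 − 222) = 159 → 159
G = 75 + 0.36 × (54 − 75) = 67.44 → 67
B = 138 + 0.36 × (64 − 138) = 111.36 → 111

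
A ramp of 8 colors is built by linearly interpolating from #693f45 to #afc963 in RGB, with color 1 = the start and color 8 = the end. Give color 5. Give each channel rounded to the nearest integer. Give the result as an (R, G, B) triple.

With 8 swatches and endpoints inclusive, swatch 5 sits at t = (5 − 1)/(8 − 1) = 4/7 ≈ 0.5714.
#693f45 → (105, 63, 69); #afc963 → (175, 201, 99).
R = 105 + 0.5714 × (175 − 105) = 144.998 → 145
G = 63 + 0.5714 × (201 − 63) = 141.853 → 142
B = 69 + 0.5714 × (99 − 69) = 86.142 → 86

(145, 142, 86)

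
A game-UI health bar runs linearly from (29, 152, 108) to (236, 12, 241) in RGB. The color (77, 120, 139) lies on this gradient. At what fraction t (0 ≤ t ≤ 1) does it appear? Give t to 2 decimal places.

Invert the lerp on the R channel (largest span, 207): t = (77 − 29) / (236 − 29) = 48/207 = 0.23188.
Check on G: (120 − 152)/(12 − 152) = 0.2286 ✓

0.23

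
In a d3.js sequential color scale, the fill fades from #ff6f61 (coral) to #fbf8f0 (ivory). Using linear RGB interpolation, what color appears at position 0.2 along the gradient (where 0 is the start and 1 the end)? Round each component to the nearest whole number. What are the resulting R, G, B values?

#ff6f61 → (255, 111, 97); #fbf8f0 → (251, 248, 240).
R = 255 + 0.2 × (251 − 255) = 255 + 0.2 × -4 = 254.2 → 254
G = 111 + 0.2 × (248 − 111) = 111 + 0.2 × 137 = 138.4 → 138
B = 97 + 0.2 × (240 − 97) = 97 + 0.2 × 143 = 125.6 → 126
So the blended color is (254, 138, 126), about #fe8a7e.

(254, 138, 126)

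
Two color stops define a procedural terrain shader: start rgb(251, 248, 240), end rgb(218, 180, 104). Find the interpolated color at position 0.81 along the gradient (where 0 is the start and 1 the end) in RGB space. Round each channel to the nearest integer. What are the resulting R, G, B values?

(224, 193, 130)

R = 251 + 0.81 × (218 − 251) = 251 + 0.81 × -33 = 224.27 → 224
G = 248 + 0.81 × (180 − 248) = 248 + 0.81 × -68 = 192.92 → 193
B = 240 + 0.81 × (104 − 240) = 240 + 0.81 × -136 = 129.84 → 130
So the blended color is (224, 193, 130), about #e0c182.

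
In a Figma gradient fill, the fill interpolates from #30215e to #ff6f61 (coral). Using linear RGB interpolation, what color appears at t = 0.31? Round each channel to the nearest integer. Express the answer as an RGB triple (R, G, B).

#30215e → (48, 33, 94); #ff6f61 → (255, 111, 97).
R = 48 + 0.31 × (255 − 48) = 48 + 0.31 × 207 = 112.17 → 112
G = 33 + 0.31 × (111 − 33) = 33 + 0.31 × 78 = 57.18 → 57
B = 94 + 0.31 × (97 − 94) = 94 + 0.31 × 3 = 94.93 → 95

(112, 57, 95)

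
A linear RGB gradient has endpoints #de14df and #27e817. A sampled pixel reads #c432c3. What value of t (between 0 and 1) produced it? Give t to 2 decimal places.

Invert the lerp on the G channel (largest span, 212): t = (50 − 20) / (232 − 20) = 30/212 = 0.14151.
Check on R: (196 − 222)/(39 − 222) = 0.1421 ✓

0.14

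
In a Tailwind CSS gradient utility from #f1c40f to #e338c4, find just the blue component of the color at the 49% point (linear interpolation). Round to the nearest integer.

104

B₁ = 15 (from #f1c40f), B₂ = 196 (from #e338c4).
B = 15 + 0.49 × (196 − 15) = 103.69 → 104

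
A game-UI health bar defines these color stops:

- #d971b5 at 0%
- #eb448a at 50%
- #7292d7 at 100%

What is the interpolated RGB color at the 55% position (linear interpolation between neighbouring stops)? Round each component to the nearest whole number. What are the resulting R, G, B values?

55% lies between the 50% and 100% stops, so the local fraction is t = (55 − 50)/(100 − 50) = 5/50 ≈ 0.1.
#eb448a → (235, 68, 138); #7292d7 → (114, 146, 215).
R = 235 + 0.1 × (114 − 235) = 222.9 → 223
G = 68 + 0.1 × (146 − 68) = 75.8 → 76
B = 138 + 0.1 × (215 − 138) = 145.7 → 146

(223, 76, 146)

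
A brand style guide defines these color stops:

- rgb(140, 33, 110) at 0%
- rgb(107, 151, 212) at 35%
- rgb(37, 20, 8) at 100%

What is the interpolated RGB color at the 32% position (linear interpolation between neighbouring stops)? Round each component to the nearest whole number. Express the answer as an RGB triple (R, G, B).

32% lies between the 0% and 35% stops, so the local fraction is t = (32 − 0)/(35 − 0) = 32/35 ≈ 0.9143.
R = 140 + 0.9143 × (107 − 140) = 109.828 → 110
G = 33 + 0.9143 × (151 − 33) = 140.887 → 141
B = 110 + 0.9143 × (212 − 110) = 203.259 → 203

(110, 141, 203)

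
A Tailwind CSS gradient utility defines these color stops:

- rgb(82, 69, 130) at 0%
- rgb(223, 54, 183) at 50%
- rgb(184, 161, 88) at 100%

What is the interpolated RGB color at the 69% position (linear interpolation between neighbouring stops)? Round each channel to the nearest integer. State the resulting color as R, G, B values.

(208, 95, 147)

69% lies between the 50% and 100% stops, so the local fraction is t = (69 − 50)/(100 − 50) = 19/50 ≈ 0.38.
R = 223 + 0.38 × (184 − 223) = 208.18 → 208
G = 54 + 0.38 × (161 − 54) = 94.66 → 95
B = 183 + 0.38 × (88 − 183) = 146.9 → 147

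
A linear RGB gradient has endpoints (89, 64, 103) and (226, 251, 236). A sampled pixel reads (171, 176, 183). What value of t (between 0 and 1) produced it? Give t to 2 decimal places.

Invert the lerp on the G channel (largest span, 187): t = (176 − 64) / (251 − 64) = 112/187 = 0.59893.
Check on R: (171 − 89)/(226 − 89) = 0.5985 ✓

0.60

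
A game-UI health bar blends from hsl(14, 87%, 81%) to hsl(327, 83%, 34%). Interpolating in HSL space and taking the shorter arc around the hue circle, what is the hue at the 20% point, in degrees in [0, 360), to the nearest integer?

Hue: 327 − 14 = 313°, but |313| > 180 so the shorter arc goes the other way: Δh = 313 − 360 = -47°.
H = 14 + 0.2 × (-47) = 4.6 → 5°

5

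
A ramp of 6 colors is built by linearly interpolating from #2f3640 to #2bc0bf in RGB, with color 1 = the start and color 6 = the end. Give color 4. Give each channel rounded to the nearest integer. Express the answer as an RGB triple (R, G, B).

(45, 137, 140)

With 6 swatches and endpoints inclusive, swatch 4 sits at t = (4 − 1)/(6 − 1) = 3/5 ≈ 0.6.
#2f3640 → (47, 54, 64); #2bc0bf → (43, 192, 191).
R = 47 + 0.6 × (43 − 47) = 44.6 → 45
G = 54 + 0.6 × (192 − 54) = 136.8 → 137
B = 64 + 0.6 × (191 − 64) = 140.2 → 140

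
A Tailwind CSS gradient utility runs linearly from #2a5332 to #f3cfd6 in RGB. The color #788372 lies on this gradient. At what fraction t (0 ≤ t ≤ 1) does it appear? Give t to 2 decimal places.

Invert the lerp on the R channel (largest span, 201): t = (120 − 42) / (243 − 42) = 78/201 = 0.38806.
Check on G: (131 − 83)/(207 − 83) = 0.3871 ✓

0.39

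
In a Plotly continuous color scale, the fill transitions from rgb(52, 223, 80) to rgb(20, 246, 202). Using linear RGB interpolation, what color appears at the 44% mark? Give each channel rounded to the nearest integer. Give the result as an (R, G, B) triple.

(38, 233, 134)

44% corresponds to t = 0.44.
R = 52 + 0.44 × (20 − 52) = 52 + 0.44 × -32 = 37.92 → 38
G = 223 + 0.44 × (246 − 223) = 223 + 0.44 × 23 = 233.12 → 233
B = 80 + 0.44 × (202 − 80) = 80 + 0.44 × 122 = 133.68 → 134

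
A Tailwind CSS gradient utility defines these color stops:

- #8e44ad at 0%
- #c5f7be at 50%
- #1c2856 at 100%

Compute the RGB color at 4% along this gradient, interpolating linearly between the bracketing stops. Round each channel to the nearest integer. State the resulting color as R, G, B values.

(146, 82, 174)

4% lies between the 0% and 50% stops, so the local fraction is t = (4 − 0)/(50 − 0) = 4/50 ≈ 0.08.
#8e44ad → (142, 68, 173); #c5f7be → (197, 247, 190).
R = 142 + 0.08 × (197 − 142) = 146.4 → 146
G = 68 + 0.08 × (247 − 68) = 82.32 → 82
B = 173 + 0.08 × (190 − 173) = 174.36 → 174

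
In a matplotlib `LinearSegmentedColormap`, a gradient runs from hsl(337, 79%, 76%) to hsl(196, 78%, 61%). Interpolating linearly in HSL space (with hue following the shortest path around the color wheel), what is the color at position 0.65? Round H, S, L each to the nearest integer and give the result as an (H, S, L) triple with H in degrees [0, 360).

(245, 78, 66)

Hue arc: Δh = 196 − 337 = -141° (|Δh| ≤ 180, already the shorter path).
H = 337 + 0.65 × (-141) = 245.35 → 245°
S = 79 + 0.65 × (78 − 79) = 78.35 → 78%
L = 76 + 0.65 × (61 − 76) = 66.25 → 66%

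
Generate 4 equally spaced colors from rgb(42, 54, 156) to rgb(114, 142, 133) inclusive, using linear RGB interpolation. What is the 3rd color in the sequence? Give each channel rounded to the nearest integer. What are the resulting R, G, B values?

With 4 swatches and endpoints inclusive, swatch 3 sits at t = (3 − 1)/(4 − 1) = 2/3 ≈ 0.6667.
R = 42 + 0.6667 × (114 − 42) = 90.002 → 90
G = 54 + 0.6667 × (142 − 54) = 112.67 → 113
B = 156 + 0.6667 × (133 − 156) = 140.666 → 141

(90, 113, 141)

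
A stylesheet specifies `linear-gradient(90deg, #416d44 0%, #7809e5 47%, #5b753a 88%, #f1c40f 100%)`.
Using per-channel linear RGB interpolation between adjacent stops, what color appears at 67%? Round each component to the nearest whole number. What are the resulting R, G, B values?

67% lies between the 47% and 88% stops, so the local fraction is t = (67 − 47)/(88 − 47) = 20/41 ≈ 0.4878.
#7809e5 → (120, 9, 229); #5b753a → (91, 117, 58).
R = 120 + 0.4878 × (91 − 120) = 105.854 → 106
G = 9 + 0.4878 × (117 − 9) = 61.682 → 62
B = 229 + 0.4878 × (58 − 229) = 145.586 → 146

(106, 62, 146)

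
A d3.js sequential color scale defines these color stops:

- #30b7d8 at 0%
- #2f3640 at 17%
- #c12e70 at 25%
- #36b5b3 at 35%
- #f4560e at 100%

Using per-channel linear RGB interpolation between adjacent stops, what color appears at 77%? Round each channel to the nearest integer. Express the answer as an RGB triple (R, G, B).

77% lies between the 35% and 100% stops, so the local fraction is t = (77 − 35)/(100 − 35) = 42/65 ≈ 0.6462.
#36b5b3 → (54, 181, 179); #f4560e → (244, 86, 14).
R = 54 + 0.6462 × (244 − 54) = 176.778 → 177
G = 181 + 0.6462 × (86 − 181) = 119.611 → 120
B = 179 + 0.6462 × (14 − 179) = 72.377 → 72

(177, 120, 72)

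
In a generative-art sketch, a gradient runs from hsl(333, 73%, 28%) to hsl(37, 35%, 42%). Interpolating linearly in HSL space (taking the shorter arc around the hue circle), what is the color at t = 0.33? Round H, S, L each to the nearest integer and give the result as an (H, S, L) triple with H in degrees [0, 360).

(354, 60, 33)

Hue: 37 − 333 = -296°, but |-296| > 180 so the shorter arc goes the other way: Δh = -296 + 360 = 64°.
H = 333 + 0.33 × (64) = 354.12 → 354°
S = 73 + 0.33 × (35 − 73) = 60.46 → 60%
L = 28 + 0.33 × (42 − 28) = 32.62 → 33%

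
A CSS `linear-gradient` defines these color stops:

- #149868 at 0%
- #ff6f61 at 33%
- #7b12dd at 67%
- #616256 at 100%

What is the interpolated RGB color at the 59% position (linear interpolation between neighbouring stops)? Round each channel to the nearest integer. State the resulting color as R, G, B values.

59% lies between the 33% and 67% stops, so the local fraction is t = (59 − 33)/(67 − 33) = 26/34 ≈ 0.7647.
#ff6f61 → (255, 111, 97); #7b12dd → (123, 18, 221).
R = 255 + 0.7647 × (123 − 255) = 154.06 → 154
G = 111 + 0.7647 × (18 − 111) = 39.883 → 40
B = 97 + 0.7647 × (221 − 97) = 191.823 → 192

(154, 40, 192)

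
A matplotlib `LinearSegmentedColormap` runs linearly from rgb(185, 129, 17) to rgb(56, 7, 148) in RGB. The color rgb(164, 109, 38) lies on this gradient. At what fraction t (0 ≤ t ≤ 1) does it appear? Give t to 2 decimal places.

0.16

Invert the lerp on the B channel (largest span, 131): t = (38 − 17) / (148 − 17) = 21/131 = 0.16031.
Check on R: (164 − 185)/(56 − 185) = 0.1628 ✓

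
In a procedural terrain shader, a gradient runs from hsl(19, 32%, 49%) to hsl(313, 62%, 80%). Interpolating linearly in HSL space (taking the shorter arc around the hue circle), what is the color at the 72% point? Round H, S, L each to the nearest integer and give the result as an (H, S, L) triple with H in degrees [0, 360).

Hue: 313 − 19 = 294°, but |294| > 180 so the shorter arc goes the other way: Δh = 294 − 360 = -66°.
H = 19 + 0.72 × (-66) = -28.52 → -29 → -29 mod 360 = 331°
S = 32 + 0.72 × (62 − 32) = 53.6 → 54%
L = 49 + 0.72 × (80 − 49) = 71.32 → 71%

(331, 54, 71)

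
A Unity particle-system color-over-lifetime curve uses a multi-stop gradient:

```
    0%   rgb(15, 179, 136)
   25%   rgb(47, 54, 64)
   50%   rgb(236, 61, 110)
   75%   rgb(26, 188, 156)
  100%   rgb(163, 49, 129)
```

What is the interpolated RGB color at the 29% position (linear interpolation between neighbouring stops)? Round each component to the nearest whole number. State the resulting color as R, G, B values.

29% lies between the 25% and 50% stops, so the local fraction is t = (29 − 25)/(50 − 25) = 4/25 ≈ 0.16.
R = 47 + 0.16 × (236 − 47) = 77.24 → 77
G = 54 + 0.16 × (61 − 54) = 55.12 → 55
B = 64 + 0.16 × (110 − 64) = 71.36 → 71

(77, 55, 71)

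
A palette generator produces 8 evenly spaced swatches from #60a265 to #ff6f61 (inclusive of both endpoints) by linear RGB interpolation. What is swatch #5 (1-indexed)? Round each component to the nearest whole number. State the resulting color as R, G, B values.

(187, 133, 99)

With 8 swatches and endpoints inclusive, swatch 5 sits at t = (5 − 1)/(8 − 1) = 4/7 ≈ 0.5714.
#60a265 → (96, 162, 101); #ff6f61 → (255, 111, 97).
R = 96 + 0.5714 × (255 − 96) = 186.853 → 187
G = 162 + 0.5714 × (111 − 162) = 132.859 → 133
B = 101 + 0.5714 × (97 − 101) = 98.714 → 99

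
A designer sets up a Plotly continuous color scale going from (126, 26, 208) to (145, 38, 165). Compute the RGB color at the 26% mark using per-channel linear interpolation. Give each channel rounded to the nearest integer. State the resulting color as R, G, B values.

(131, 29, 197)

26% corresponds to t = 0.26.
R = 126 + 0.26 × (145 − 126) = 126 + 0.26 × 19 = 130.94 → 131
G = 26 + 0.26 × (38 − 26) = 26 + 0.26 × 12 = 29.12 → 29
B = 208 + 0.26 × (165 − 208) = 208 + 0.26 × -43 = 196.82 → 197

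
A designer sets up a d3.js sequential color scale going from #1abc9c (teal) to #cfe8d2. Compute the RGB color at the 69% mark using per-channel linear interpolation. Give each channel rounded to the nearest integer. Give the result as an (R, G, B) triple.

#1abc9c → (26, 188, 156); #cfe8d2 → (207, 232, 210).
69% corresponds to t = 0.69.
R = 26 + 0.69 × (207 − 26) = 26 + 0.69 × 181 = 150.89 → 151
G = 188 + 0.69 × (232 − 188) = 188 + 0.69 × 44 = 218.36 → 218
B = 156 + 0.69 × (210 − 156) = 156 + 0.69 × 54 = 193.26 → 193

(151, 218, 193)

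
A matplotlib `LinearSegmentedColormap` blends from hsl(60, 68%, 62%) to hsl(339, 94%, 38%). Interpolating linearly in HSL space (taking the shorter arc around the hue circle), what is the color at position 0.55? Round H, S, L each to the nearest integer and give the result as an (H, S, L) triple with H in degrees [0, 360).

Hue: 339 − 60 = 279°, but |279| > 180 so the shorter arc goes the other way: Δh = 279 − 360 = -81°.
H = 60 + 0.55 × (-81) = 15.45 → 15°
S = 68 + 0.55 × (94 − 68) = 82.3 → 82%
L = 62 + 0.55 × (38 − 62) = 48.8 → 49%

(15, 82, 49)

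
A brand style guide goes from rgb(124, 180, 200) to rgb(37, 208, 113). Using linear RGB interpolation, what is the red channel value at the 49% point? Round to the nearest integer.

81

R = 124 + 0.49 × (37 − 124) = 81.37 → 81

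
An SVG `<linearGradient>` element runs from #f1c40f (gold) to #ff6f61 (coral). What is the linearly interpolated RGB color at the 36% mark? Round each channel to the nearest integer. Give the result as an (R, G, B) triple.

(246, 165, 45)

#f1c40f → (241, 196, 15); #ff6f61 → (255, 111, 97).
36% corresponds to t = 0.36.
R = 241 + 0.36 × (255 − 241) = 241 + 0.36 × 14 = 246.04 → 246
G = 196 + 0.36 × (111 − 196) = 196 + 0.36 × -85 = 165.4 → 165
B = 15 + 0.36 × (97 − 15) = 15 + 0.36 × 82 = 44.52 → 45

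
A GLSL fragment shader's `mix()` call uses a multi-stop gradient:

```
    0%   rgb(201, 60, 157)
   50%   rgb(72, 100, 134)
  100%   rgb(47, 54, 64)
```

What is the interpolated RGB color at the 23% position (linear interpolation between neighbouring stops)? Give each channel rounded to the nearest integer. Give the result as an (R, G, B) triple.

(142, 78, 146)

23% lies between the 0% and 50% stops, so the local fraction is t = (23 − 0)/(50 − 0) = 23/50 ≈ 0.46.
R = 201 + 0.46 × (72 − 201) = 141.66 → 142
G = 60 + 0.46 × (100 − 60) = 78.4 → 78
B = 157 + 0.46 × (134 − 157) = 146.42 → 146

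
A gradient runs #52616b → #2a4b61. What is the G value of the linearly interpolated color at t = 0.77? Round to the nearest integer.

G₁ = 97 (from #52616b), G₂ = 75 (from #2a4b61).
G = 97 + 0.77 × (75 − 97) = 80.06 → 80

80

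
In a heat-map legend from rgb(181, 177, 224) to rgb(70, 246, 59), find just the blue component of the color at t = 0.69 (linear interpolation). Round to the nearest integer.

110

B = 224 + 0.69 × (59 − 224) = 110.15 → 110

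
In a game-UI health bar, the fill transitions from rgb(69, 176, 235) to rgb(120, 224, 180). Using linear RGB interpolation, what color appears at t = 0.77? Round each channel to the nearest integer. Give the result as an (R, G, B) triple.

(108, 213, 193)

R = 69 + 0.77 × (120 − 69) = 69 + 0.77 × 51 = 108.27 → 108
G = 176 + 0.77 × (224 − 176) = 176 + 0.77 × 48 = 212.96 → 213
B = 235 + 0.77 × (180 − 235) = 235 + 0.77 × -55 = 192.65 → 193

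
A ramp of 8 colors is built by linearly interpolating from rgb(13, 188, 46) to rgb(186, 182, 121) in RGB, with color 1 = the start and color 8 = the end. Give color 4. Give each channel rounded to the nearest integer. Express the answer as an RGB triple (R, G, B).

(87, 185, 78)

With 8 swatches and endpoints inclusive, swatch 4 sits at t = (4 − 1)/(8 − 1) = 3/7 ≈ 0.4286.
R = 13 + 0.4286 × (186 − 13) = 87.148 → 87
G = 188 + 0.4286 × (182 − 188) = 185.428 → 185
B = 46 + 0.4286 × (121 − 46) = 78.145 → 78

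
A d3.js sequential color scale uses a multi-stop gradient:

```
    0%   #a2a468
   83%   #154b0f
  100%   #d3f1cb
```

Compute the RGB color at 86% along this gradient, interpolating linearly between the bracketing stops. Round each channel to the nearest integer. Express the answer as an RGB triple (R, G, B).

(55, 104, 48)

86% lies between the 83% and 100% stops, so the local fraction is t = (86 − 83)/(100 − 83) = 3/17 ≈ 0.1765.
#154b0f → (21, 75, 15); #d3f1cb → (211, 241, 203).
R = 21 + 0.1765 × (211 − 21) = 54.535 → 55
G = 75 + 0.1765 × (241 − 75) = 104.299 → 104
B = 15 + 0.1765 × (203 − 15) = 48.182 → 48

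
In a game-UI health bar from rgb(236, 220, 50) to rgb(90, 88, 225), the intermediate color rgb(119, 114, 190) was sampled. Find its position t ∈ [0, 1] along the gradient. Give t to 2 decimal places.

0.80

Invert the lerp on the B channel (largest span, 175): t = (190 − 50) / (225 − 50) = 140/175 = 0.8.
Check on R: (119 − 236)/(90 − 236) = 0.8014 ✓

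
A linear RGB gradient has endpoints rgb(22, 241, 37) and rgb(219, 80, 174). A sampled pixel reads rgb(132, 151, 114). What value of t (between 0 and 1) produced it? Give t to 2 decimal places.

0.56

Invert the lerp on the R channel (largest span, 197): t = (132 − 22) / (219 − 22) = 110/197 = 0.55838.
Check on G: (151 − 241)/(80 − 241) = 0.559 ✓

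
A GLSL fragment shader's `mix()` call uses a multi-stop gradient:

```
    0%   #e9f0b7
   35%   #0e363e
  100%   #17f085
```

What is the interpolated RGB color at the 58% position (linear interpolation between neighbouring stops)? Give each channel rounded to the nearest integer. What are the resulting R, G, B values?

(17, 120, 87)

58% lies between the 35% and 100% stops, so the local fraction is t = (58 − 35)/(100 − 35) = 23/65 ≈ 0.3538.
#0e363e → (14, 54, 62); #17f085 → (23, 240, 133).
R = 14 + 0.3538 × (23 − 14) = 17.184 → 17
G = 54 + 0.3538 × (240 − 54) = 119.807 → 120
B = 62 + 0.3538 × (133 − 62) = 87.12 → 87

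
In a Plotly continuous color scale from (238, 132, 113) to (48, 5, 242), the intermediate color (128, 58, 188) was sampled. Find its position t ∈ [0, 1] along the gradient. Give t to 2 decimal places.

0.58

Invert the lerp on the R channel (largest span, 190): t = (128 − 238) / (48 − 238) = -110/-190 = 0.57895.
Check on G: (58 − 132)/(5 − 132) = 0.5827 ✓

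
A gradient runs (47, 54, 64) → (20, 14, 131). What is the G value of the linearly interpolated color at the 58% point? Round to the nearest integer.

G = 54 + 0.58 × (14 − 54) = 30.8 → 31

31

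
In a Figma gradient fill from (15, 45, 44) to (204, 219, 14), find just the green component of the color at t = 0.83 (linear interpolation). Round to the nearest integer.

189

G = 45 + 0.83 × (219 − 45) = 189.42 → 189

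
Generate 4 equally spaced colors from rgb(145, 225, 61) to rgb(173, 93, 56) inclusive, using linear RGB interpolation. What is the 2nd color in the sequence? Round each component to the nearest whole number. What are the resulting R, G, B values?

With 4 swatches and endpoints inclusive, swatch 2 sits at t = (2 − 1)/(4 − 1) = 1/3 ≈ 0.3333.
R = 145 + 0.3333 × (173 − 145) = 154.332 → 154
G = 225 + 0.3333 × (93 − 225) = 181.004 → 181
B = 61 + 0.3333 × (56 − 61) = 59.334 → 59

(154, 181, 59)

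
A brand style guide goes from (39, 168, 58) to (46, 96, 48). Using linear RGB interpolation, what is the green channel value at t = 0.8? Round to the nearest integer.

G = 168 + 0.8 × (96 − 168) = 110.4 → 110

110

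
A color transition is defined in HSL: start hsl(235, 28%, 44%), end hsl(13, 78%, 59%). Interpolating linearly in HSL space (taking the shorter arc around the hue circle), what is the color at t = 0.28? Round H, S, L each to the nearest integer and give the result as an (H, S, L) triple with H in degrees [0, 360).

(274, 42, 48)

Hue: 13 − 235 = -222°, but |-222| > 180 so the shorter arc goes the other way: Δh = -222 + 360 = 138°.
H = 235 + 0.28 × (138) = 273.64 → 274°
S = 28 + 0.28 × (78 − 28) = 42 → 42%
L = 44 + 0.28 × (59 − 44) = 48.2 → 48%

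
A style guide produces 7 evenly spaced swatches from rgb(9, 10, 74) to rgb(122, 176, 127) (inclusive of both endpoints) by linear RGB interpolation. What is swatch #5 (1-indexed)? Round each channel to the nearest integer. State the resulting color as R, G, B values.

(84, 121, 109)

With 7 swatches and endpoints inclusive, swatch 5 sits at t = (5 − 1)/(7 − 1) = 4/6 ≈ 0.6667.
R = 9 + 0.6667 × (122 − 9) = 84.337 → 84
G = 10 + 0.6667 × (176 − 10) = 120.672 → 121
B = 74 + 0.6667 × (127 − 74) = 109.335 → 109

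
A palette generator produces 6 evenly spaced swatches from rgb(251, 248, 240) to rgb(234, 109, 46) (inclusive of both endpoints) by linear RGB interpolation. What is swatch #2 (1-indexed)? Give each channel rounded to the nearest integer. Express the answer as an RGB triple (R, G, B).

With 6 swatches and endpoints inclusive, swatch 2 sits at t = (2 − 1)/(6 − 1) = 1/5 ≈ 0.2.
R = 251 + 0.2 × (234 − 251) = 247.6 → 248
G = 248 + 0.2 × (109 − 248) = 220.2 → 220
B = 240 + 0.2 × (46 − 240) = 201.2 → 201

(248, 220, 201)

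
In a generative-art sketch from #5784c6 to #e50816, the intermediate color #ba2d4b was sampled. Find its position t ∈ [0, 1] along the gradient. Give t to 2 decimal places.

0.70

Invert the lerp on the B channel (largest span, 176): t = (75 − 198) / (22 − 198) = -123/-176 = 0.69886.
Check on R: (186 − 87)/(229 − 87) = 0.6972 ✓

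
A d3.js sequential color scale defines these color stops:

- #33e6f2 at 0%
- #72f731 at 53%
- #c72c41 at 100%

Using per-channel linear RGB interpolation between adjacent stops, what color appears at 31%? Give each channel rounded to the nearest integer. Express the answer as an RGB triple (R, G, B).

(88, 240, 129)

31% lies between the 0% and 53% stops, so the local fraction is t = (31 − 0)/(53 − 0) = 31/53 ≈ 0.5849.
#33e6f2 → (51, 230, 242); #72f731 → (114, 247, 49).
R = 51 + 0.5849 × (114 − 51) = 87.849 → 88
G = 230 + 0.5849 × (247 − 230) = 239.943 → 240
B = 242 + 0.5849 × (49 − 242) = 129.114 → 129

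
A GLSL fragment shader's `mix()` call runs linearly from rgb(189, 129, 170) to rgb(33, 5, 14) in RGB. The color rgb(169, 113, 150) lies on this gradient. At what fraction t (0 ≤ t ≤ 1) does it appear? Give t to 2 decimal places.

0.13

Invert the lerp on the R channel (largest span, 156): t = (169 − 189) / (33 − 189) = -20/-156 = 0.12821.
Check on G: (113 − 129)/(5 − 129) = 0.129 ✓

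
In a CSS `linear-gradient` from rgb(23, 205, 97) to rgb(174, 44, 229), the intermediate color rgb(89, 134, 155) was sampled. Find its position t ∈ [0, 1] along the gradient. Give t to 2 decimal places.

0.44

Invert the lerp on the G channel (largest span, 161): t = (134 − 205) / (44 − 205) = -71/-161 = 0.44099.
Check on R: (89 − 23)/(174 − 23) = 0.4371 ✓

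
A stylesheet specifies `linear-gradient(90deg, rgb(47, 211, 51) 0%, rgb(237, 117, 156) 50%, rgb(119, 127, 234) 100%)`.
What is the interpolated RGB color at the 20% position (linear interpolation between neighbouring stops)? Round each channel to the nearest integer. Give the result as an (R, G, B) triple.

20% lies between the 0% and 50% stops, so the local fraction is t = (20 − 0)/(50 − 0) = 20/50 ≈ 0.4.
R = 47 + 0.4 × (237 − 47) = 123 → 123
G = 211 + 0.4 × (117 − 211) = 173.4 → 173
B = 51 + 0.4 × (156 − 51) = 93 → 93

(123, 173, 93)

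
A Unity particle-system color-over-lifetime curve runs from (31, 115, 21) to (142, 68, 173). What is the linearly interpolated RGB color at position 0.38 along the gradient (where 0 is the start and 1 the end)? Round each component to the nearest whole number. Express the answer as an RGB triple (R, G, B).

(73, 97, 79)

R = 31 + 0.38 × (142 − 31) = 31 + 0.38 × 111 = 73.18 → 73
G = 115 + 0.38 × (68 − 115) = 115 + 0.38 × -47 = 97.14 → 97
B = 21 + 0.38 × (173 − 21) = 21 + 0.38 × 152 = 78.76 → 79
So the blended color is (73, 97, 79), about #49614f.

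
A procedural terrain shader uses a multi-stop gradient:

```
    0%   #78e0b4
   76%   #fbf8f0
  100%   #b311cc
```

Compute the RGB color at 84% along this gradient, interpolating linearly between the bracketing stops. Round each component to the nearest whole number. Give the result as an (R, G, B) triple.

(227, 171, 228)

84% lies between the 76% and 100% stops, so the local fraction is t = (84 − 76)/(100 − 76) = 8/24 ≈ 0.3333.
#fbf8f0 → (251, 248, 240); #b311cc → (179, 17, 204).
R = 251 + 0.3333 × (179 − 251) = 227.002 → 227
G = 248 + 0.3333 × (17 − 248) = 171.008 → 171
B = 240 + 0.3333 × (204 − 240) = 228.001 → 228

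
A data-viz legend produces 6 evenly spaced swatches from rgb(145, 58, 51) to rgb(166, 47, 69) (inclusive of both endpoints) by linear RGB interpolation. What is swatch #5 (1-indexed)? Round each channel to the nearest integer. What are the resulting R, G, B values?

With 6 swatches and endpoints inclusive, swatch 5 sits at t = (5 − 1)/(6 − 1) = 4/5 ≈ 0.8.
R = 145 + 0.8 × (166 − 145) = 161.8 → 162
G = 58 + 0.8 × (47 − 58) = 49.2 → 49
B = 51 + 0.8 × (69 − 51) = 65.4 → 65

(162, 49, 65)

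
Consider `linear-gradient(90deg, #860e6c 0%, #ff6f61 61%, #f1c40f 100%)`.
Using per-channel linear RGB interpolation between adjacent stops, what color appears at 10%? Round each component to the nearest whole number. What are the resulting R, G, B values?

(154, 30, 106)

10% lies between the 0% and 61% stops, so the local fraction is t = (10 − 0)/(61 − 0) = 10/61 ≈ 0.1639.
#860e6c → (134, 14, 108); #ff6f61 → (255, 111, 97).
R = 134 + 0.1639 × (255 − 134) = 153.832 → 154
G = 14 + 0.1639 × (111 − 14) = 29.898 → 30
B = 108 + 0.1639 × (97 − 108) = 106.197 → 106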